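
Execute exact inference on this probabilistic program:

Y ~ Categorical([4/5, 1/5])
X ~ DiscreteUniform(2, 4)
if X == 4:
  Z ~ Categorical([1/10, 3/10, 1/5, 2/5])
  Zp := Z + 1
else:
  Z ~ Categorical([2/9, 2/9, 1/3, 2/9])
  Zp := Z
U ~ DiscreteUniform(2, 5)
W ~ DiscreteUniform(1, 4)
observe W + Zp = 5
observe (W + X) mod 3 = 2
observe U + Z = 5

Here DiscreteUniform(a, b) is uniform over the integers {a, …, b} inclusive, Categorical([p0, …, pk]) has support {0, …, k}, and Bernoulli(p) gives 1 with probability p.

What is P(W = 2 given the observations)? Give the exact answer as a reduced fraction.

Enumerate traces; 8 have nonzero weight after conditioning:
  (Y=0, X=2, Z=2, U=3, W=3) weight 1/180
  (Y=0, X=3, Z=3, U=2, W=2) weight 1/270
  (Y=0, X=4, Z=0, U=5, W=4) weight 1/600
  (Y=0, X=4, Z=3, U=2, W=1) weight 1/150
  (Y=1, X=2, Z=2, U=3, W=3) weight 1/720
  (Y=1, X=3, Z=3, U=2, W=2) weight 1/1080
  (Y=1, X=4, Z=0, U=5, W=4) weight 1/2400
  (Y=1, X=4, Z=3, U=2, W=1) weight 1/600
Group by W:
  weight(W=1) = 1/120
  weight(W=2) = 1/216
  weight(W=3) = 1/144
  weight(W=4) = 1/480
Total weight = 1/120 + 1/216 + 1/144 + 1/480 = 19/864
P(W=1 | obs) = 1/120 / 19/864 = 36/95
P(W=2 | obs) = 1/216 / 19/864 = 4/19
P(W=3 | obs) = 1/144 / 19/864 = 6/19
P(W=4 | obs) = 1/480 / 19/864 = 9/95

P(W = 2 | obs) = 4/19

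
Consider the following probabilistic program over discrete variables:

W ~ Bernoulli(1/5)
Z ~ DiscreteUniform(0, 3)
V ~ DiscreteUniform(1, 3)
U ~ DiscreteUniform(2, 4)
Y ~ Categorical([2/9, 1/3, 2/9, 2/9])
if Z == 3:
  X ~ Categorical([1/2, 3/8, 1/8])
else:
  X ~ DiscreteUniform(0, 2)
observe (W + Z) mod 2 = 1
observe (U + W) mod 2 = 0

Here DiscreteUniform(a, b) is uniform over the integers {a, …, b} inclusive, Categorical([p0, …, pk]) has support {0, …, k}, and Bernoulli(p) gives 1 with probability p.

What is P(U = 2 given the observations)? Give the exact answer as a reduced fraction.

P(U = 2 | obs) = 4/9

Enumerate traces; 216 have nonzero weight after conditioning:
  (W=0, Z=1, V=1, U=2, Y=0, X=0) weight 2/1215
  (W=0, Z=1, V=1, U=2, Y=0, X=1) weight 2/1215
  (W=0, Z=1, V=1, U=2, Y=0, X=2) weight 2/1215
  (W=0, Z=1, V=1, U=2, Y=1, X=0) weight 1/405
  (W=0, Z=1, V=1, U=2, Y=1, X=1) weight 1/405
  (W=0, Z=1, V=1, U=2, Y=1, X=2) weight 1/405
  (W=0, Z=1, V=1, U=2, Y=2, X=0) weight 2/1215
  (W=0, Z=1, V=1, U=2, Y=2, X=1) weight 2/1215
  (W=0, Z=1, V=1, U=4, Y=0, X=0) weight 2/1215
  (W=1, Z=0, V=1, U=3, Y=0, X=0) weight 1/2430
  … 206 more
Group by U:
  weight(U=2) = 2/15
  weight(U=3) = 1/30
  weight(U=4) = 2/15
Total weight = 2/15 + 1/30 + 2/15 = 3/10
P(U=2 | obs) = 2/15 / 3/10 = 4/9
P(U=3 | obs) = 1/30 / 3/10 = 1/9
P(U=4 | obs) = 2/15 / 3/10 = 4/9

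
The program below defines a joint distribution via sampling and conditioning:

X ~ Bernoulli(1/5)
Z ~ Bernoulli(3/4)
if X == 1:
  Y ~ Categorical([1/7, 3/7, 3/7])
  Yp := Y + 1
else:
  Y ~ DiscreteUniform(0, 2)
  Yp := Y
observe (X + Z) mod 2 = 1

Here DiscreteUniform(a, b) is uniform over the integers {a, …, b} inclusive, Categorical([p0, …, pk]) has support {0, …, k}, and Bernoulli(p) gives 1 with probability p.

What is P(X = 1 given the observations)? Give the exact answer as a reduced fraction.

P(X = 1 | obs) = 1/13

Enumerate traces; 6 have nonzero weight after conditioning:
  (X=0, Z=1, Y=0) weight 1/5
  (X=0, Z=1, Y=1) weight 1/5
  (X=0, Z=1, Y=2) weight 1/5
  (X=1, Z=0, Y=0) weight 1/140
  (X=1, Z=0, Y=1) weight 3/140
  (X=1, Z=0, Y=2) weight 3/140
Group by X:
  weight(X=0) = 3/5
  weight(X=1) = 1/20
Total weight = 3/5 + 1/20 = 13/20
P(X=0 | obs) = 3/5 / 13/20 = 12/13
P(X=1 | obs) = 1/20 / 13/20 = 1/13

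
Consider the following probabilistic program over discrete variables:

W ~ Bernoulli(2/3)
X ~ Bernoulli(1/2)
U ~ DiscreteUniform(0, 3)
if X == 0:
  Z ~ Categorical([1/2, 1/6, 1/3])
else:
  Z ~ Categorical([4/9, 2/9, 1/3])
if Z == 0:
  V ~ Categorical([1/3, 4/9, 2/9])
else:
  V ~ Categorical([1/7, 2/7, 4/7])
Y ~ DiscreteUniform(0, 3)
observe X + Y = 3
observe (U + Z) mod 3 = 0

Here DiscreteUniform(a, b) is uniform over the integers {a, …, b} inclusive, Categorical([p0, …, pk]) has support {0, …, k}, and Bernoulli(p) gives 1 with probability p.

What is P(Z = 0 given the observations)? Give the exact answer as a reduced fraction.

P(Z = 0 | obs) = 34/53

Enumerate traces; 48 have nonzero weight after conditioning:
  (W=0, X=0, U=0, Z=0, V=0, Y=3) weight 1/576
  (W=0, X=0, U=0, Z=0, V=1, Y=3) weight 1/432
  (W=0, X=0, U=0, Z=0, V=2, Y=3) weight 1/864
  (W=0, X=0, U=1, Z=2, V=0, Y=3) weight 1/2016
  (W=0, X=0, U=1, Z=2, V=1, Y=3) weight 1/1008
  (W=0, X=0, U=1, Z=2, V=2, Y=3) weight 1/504
  (W=0, X=0, U=2, Z=1, V=0, Y=3) weight 1/4032
  (W=0, X=0, U=2, Z=1, V=1, Y=3) weight 1/2016
  … 40 more
Group by Z:
  weight(Z=0) = 17/288
  weight(Z=1) = 7/576
  weight(Z=2) = 1/48
Total weight = 17/288 + 7/576 + 1/48 = 53/576
P(Z=0 | obs) = 17/288 / 53/576 = 34/53
P(Z=1 | obs) = 7/576 / 53/576 = 7/53
P(Z=2 | obs) = 1/48 / 53/576 = 12/53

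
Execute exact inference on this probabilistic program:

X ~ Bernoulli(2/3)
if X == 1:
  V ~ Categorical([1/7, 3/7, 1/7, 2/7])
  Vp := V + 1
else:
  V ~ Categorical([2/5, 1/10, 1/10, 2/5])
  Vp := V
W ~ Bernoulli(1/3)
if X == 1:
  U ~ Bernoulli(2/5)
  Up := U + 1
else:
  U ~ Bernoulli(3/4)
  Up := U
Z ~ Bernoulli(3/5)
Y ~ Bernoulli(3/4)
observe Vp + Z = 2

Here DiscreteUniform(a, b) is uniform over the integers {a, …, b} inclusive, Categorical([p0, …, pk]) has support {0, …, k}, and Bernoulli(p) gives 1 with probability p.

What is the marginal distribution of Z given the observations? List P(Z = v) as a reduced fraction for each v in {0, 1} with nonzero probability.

Enumerate traces; 32 have nonzero weight after conditioning:
  (X=0, V=1, W=0, U=0, Z=1, Y=0) weight 1/1200
  (X=0, V=1, W=0, U=0, Z=1, Y=1) weight 1/400
  (X=0, V=1, W=0, U=1, Z=1, Y=0) weight 1/400
  (X=0, V=1, W=0, U=1, Z=1, Y=1) weight 3/400
  (X=0, V=1, W=1, U=0, Z=1, Y=0) weight 1/2400
  (X=0, V=1, W=1, U=0, Z=1, Y=1) weight 1/800
  (X=0, V=1, W=1, U=1, Z=1, Y=0) weight 1/800
  (X=0, V=1, W=1, U=1, Z=1, Y=1) weight 3/800
  (X=0, V=2, W=0, U=0, Z=0, Y=0) weight 1/1800
  … 23 more
Group by Z:
  weight(Z=0) = 67/525
  weight(Z=1) = 27/350
Total weight = 67/525 + 27/350 = 43/210
P(Z=0 | obs) = 67/525 / 43/210 = 134/215
P(Z=1 | obs) = 27/350 / 43/210 = 81/215

P(Z=0) = 134/215, P(Z=1) = 81/215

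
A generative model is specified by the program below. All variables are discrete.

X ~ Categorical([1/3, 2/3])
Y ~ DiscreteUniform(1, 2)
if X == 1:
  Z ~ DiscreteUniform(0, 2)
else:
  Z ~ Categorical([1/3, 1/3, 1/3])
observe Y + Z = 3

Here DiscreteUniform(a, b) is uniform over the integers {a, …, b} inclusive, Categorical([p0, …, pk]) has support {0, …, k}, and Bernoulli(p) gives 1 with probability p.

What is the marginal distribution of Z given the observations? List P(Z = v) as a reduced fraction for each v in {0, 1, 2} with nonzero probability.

P(Z=1) = 1/2, P(Z=2) = 1/2

Enumerate traces; 4 have nonzero weight after conditioning:
  (X=0, Y=1, Z=2) weight 1/18
  (X=0, Y=2, Z=1) weight 1/18
  (X=1, Y=1, Z=2) weight 1/9
  (X=1, Y=2, Z=1) weight 1/9
Group by Z:
  weight(Z=1) = 1/6
  weight(Z=2) = 1/6
Total weight = 1/6 + 1/6 = 1/3
P(Z=1 | obs) = 1/6 / 1/3 = 1/2
P(Z=2 | obs) = 1/6 / 1/3 = 1/2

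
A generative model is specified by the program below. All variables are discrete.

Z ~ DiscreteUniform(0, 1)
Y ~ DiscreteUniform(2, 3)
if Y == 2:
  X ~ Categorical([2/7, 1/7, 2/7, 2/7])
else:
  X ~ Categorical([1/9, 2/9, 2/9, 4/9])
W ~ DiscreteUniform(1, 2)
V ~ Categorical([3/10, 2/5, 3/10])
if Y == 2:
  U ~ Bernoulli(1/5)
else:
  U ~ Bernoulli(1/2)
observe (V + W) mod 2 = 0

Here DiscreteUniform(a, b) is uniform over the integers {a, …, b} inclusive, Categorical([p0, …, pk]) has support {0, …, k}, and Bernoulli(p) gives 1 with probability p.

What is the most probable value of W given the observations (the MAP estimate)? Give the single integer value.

Enumerate traces; 96 have nonzero weight after conditioning:
  (Z=0, Y=2, X=0, W=1, V=1, U=0) weight 2/175
  (Z=0, Y=2, X=0, W=1, V=1, U=1) weight 1/350
  (Z=0, Y=2, X=0, W=2, V=0, U=0) weight 3/350
  (Z=0, Y=2, X=0, W=2, V=0, U=1) weight 3/1400
  (Z=0, Y=2, X=0, W=2, V=2, U=0) weight 3/350
  (Z=0, Y=2, X=0, W=2, V=2, U=1) weight 3/1400
  (Z=0, Y=2, X=1, W=1, V=1, U=0) weight 1/175
  (Z=0, Y=2, X=1, W=1, V=1, U=1) weight 1/700
  … 88 more
Group by W:
  weight(W=1) = 1/5
  weight(W=2) = 3/10
Total weight = 1/5 + 3/10 = 1/2
P(W=1 | obs) = 1/5 / 1/2 = 2/5
P(W=2 | obs) = 3/10 / 1/2 = 3/5
argmax = 2

argmax_v P(W = v | obs) = 2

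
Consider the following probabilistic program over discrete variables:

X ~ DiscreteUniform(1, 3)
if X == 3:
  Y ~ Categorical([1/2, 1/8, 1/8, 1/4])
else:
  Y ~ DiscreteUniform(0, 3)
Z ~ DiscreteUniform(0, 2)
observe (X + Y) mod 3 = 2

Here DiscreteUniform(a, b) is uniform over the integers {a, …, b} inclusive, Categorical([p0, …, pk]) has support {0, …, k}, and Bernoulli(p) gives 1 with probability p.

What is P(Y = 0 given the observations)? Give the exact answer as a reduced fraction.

P(Y = 0 | obs) = 2/7

Enumerate traces; 12 have nonzero weight after conditioning:
  (X=1, Y=1, Z=0) weight 1/36
  (X=1, Y=1, Z=1) weight 1/36
  (X=1, Y=1, Z=2) weight 1/36
  (X=2, Y=0, Z=0) weight 1/36
  (X=2, Y=0, Z=1) weight 1/36
  (X=2, Y=0, Z=2) weight 1/36
  (X=2, Y=3, Z=0) weight 1/36
  (X=2, Y=3, Z=1) weight 1/36
  (X=3, Y=2, Z=0) weight 1/72
  … 3 more
Group by Y:
  weight(Y=0) = 1/12
  weight(Y=1) = 1/12
  weight(Y=2) = 1/24
  weight(Y=3) = 1/12
Total weight = 1/12 + 1/12 + 1/24 + 1/12 = 7/24
P(Y=0 | obs) = 1/12 / 7/24 = 2/7
P(Y=1 | obs) = 1/12 / 7/24 = 2/7
P(Y=2 | obs) = 1/24 / 7/24 = 1/7
P(Y=3 | obs) = 1/12 / 7/24 = 2/7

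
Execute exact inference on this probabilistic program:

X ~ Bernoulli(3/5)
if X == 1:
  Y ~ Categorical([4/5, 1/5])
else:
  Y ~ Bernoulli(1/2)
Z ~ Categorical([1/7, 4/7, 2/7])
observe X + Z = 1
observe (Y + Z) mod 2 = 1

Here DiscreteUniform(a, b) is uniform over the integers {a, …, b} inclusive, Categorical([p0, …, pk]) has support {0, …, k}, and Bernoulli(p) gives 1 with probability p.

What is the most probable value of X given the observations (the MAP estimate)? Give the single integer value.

Enumerate traces; 2 have nonzero weight after conditioning:
  (X=0, Y=0, Z=1) weight 4/35
  (X=1, Y=1, Z=0) weight 3/175
Group by X:
  weight(X=0) = 4/35
  weight(X=1) = 3/175
Total weight = 4/35 + 3/175 = 23/175
P(X=0 | obs) = 4/35 / 23/175 = 20/23
P(X=1 | obs) = 3/175 / 23/175 = 3/23
argmax = 0

argmax_v P(X = v | obs) = 0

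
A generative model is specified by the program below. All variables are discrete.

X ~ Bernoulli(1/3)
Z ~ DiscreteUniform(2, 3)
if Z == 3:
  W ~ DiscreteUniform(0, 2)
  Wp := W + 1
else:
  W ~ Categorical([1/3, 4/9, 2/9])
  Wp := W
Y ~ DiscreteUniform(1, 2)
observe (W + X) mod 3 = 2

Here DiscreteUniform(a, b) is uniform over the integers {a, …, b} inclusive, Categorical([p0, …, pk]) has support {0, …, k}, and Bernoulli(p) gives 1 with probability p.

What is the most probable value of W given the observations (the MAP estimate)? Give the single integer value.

argmax_v P(W = v | obs) = 2

Enumerate traces; 8 have nonzero weight after conditioning:
  (X=0, Z=2, W=2, Y=1) weight 1/27
  (X=0, Z=2, W=2, Y=2) weight 1/27
  (X=0, Z=3, W=2, Y=1) weight 1/18
  (X=0, Z=3, W=2, Y=2) weight 1/18
  (X=1, Z=2, W=1, Y=1) weight 1/27
  (X=1, Z=2, W=1, Y=2) weight 1/27
  (X=1, Z=3, W=1, Y=1) weight 1/36
  (X=1, Z=3, W=1, Y=2) weight 1/36
Group by W:
  weight(W=1) = 7/54
  weight(W=2) = 5/27
Total weight = 7/54 + 5/27 = 17/54
P(W=1 | obs) = 7/54 / 17/54 = 7/17
P(W=2 | obs) = 5/27 / 17/54 = 10/17
argmax = 2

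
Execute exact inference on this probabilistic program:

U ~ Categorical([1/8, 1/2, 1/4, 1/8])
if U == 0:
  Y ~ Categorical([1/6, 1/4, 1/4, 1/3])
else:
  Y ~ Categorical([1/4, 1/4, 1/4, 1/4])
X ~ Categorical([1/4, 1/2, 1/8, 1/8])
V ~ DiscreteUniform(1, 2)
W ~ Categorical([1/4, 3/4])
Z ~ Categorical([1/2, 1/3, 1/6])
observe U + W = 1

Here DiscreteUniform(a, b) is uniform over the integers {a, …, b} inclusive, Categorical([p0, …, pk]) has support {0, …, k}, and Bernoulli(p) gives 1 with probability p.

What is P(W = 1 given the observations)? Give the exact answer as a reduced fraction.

P(W = 1 | obs) = 3/7

Enumerate traces; 192 have nonzero weight after conditioning:
  (U=0, Y=0, X=0, V=1, W=1, Z=0) weight 1/1024
  (U=0, Y=0, X=0, V=1, W=1, Z=1) weight 1/1536
  (U=0, Y=0, X=0, V=1, W=1, Z=2) weight 1/3072
  (U=0, Y=0, X=0, V=2, W=1, Z=0) weight 1/1024
  (U=0, Y=0, X=0, V=2, W=1, Z=1) weight 1/1536
  (U=0, Y=0, X=0, V=2, W=1, Z=2) weight 1/3072
  (U=0, Y=0, X=1, V=1, W=1, Z=0) weight 1/512
  (U=0, Y=0, X=1, V=1, W=1, Z=1) weight 1/768
  (U=1, Y=0, X=0, V=1, W=0, Z=0) weight 1/512
  … 183 more
Group by W:
  weight(W=0) = 1/8
  weight(W=1) = 3/32
Total weight = 1/8 + 3/32 = 7/32
P(W=0 | obs) = 1/8 / 7/32 = 4/7
P(W=1 | obs) = 3/32 / 7/32 = 3/7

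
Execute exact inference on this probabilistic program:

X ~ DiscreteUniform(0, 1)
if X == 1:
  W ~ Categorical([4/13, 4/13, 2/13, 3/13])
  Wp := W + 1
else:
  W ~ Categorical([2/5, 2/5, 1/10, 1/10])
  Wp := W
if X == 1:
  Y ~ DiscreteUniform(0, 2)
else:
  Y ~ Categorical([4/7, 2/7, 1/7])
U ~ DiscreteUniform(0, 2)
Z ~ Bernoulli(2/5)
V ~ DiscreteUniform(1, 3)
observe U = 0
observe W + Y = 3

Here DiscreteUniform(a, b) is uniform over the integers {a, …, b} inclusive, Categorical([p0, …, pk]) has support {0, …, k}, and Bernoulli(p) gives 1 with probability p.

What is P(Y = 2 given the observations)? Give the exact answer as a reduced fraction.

Enumerate traces; 36 have nonzero weight after conditioning:
  (X=0, W=1, Y=2, U=0, Z=0, V=1) weight 1/525
  (X=0, W=1, Y=2, U=0, Z=0, V=2) weight 1/525
  (X=0, W=1, Y=2, U=0, Z=0, V=3) weight 1/525
  (X=0, W=1, Y=2, U=0, Z=1, V=1) weight 2/1575
  (X=0, W=1, Y=2, U=0, Z=1, V=2) weight 2/1575
  (X=0, W=1, Y=2, U=0, Z=1, V=3) weight 2/1575
  (X=0, W=2, Y=1, U=0, Z=0, V=1) weight 1/1050
  (X=0, W=2, Y=1, U=0, Z=0, V=2) weight 1/1050
  (X=0, W=3, Y=0, U=0, Z=0, V=1) weight 1/525
  … 27 more
Group by Y:
  weight(Y=0) = 61/2730
  weight(Y=1) = 109/8190
  weight(Y=2) = 109/4095
Total weight = 61/2730 + 109/8190 + 109/4095 = 17/273
P(Y=0 | obs) = 61/2730 / 17/273 = 61/170
P(Y=1 | obs) = 109/8190 / 17/273 = 109/510
P(Y=2 | obs) = 109/4095 / 17/273 = 109/255

P(Y = 2 | obs) = 109/255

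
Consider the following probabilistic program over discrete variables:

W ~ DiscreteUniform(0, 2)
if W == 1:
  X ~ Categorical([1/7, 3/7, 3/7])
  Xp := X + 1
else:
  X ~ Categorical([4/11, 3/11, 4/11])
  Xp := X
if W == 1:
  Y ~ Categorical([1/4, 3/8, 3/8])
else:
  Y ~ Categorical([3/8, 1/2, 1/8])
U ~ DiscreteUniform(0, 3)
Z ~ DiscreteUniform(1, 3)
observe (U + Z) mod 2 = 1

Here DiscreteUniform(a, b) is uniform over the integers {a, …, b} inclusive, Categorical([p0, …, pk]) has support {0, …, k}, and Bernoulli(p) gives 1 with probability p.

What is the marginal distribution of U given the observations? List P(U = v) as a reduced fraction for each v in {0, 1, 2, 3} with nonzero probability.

Enumerate traces; 162 have nonzero weight after conditioning:
  (W=0, X=0, Y=0, U=0, Z=1) weight 1/264
  (W=0, X=0, Y=0, U=0, Z=3) weight 1/264
  (W=0, X=0, Y=0, U=1, Z=2) weight 1/264
  (W=0, X=0, Y=0, U=2, Z=1) weight 1/264
  (W=0, X=0, Y=0, U=2, Z=3) weight 1/264
  (W=0, X=0, Y=0, U=3, Z=2) weight 1/264
  (W=0, X=0, Y=1, U=0, Z=1) weight 1/198
  (W=0, X=0, Y=1, U=0, Z=3) weight 1/198
  … 154 more
Group by U:
  weight(U=0) = 1/6
  weight(U=1) = 1/12
  weight(U=2) = 1/6
  weight(U=3) = 1/12
Total weight = 1/6 + 1/12 + 1/6 + 1/12 = 1/2
P(U=0 | obs) = 1/6 / 1/2 = 1/3
P(U=1 | obs) = 1/12 / 1/2 = 1/6
P(U=2 | obs) = 1/6 / 1/2 = 1/3
P(U=3 | obs) = 1/12 / 1/2 = 1/6

P(U=0) = 1/3, P(U=1) = 1/6, P(U=2) = 1/3, P(U=3) = 1/6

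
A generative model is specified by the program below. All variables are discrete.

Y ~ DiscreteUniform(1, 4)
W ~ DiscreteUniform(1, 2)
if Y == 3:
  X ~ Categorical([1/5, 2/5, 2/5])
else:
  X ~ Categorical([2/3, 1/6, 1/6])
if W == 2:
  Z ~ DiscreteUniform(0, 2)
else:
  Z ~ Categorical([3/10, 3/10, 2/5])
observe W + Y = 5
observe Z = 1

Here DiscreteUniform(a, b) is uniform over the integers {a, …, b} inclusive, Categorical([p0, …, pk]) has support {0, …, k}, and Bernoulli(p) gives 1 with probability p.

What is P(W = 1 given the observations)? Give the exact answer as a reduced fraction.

Enumerate traces; 6 have nonzero weight after conditioning:
  (Y=3, W=2, X=0, Z=1) weight 1/120
  (Y=3, W=2, X=1, Z=1) weight 1/60
  (Y=3, W=2, X=2, Z=1) weight 1/60
  (Y=4, W=1, X=0, Z=1) weight 1/40
  (Y=4, W=1, X=1, Z=1) weight 1/160
  (Y=4, W=1, X=2, Z=1) weight 1/160
Group by W:
  weight(W=1) = 3/80
  weight(W=2) = 1/24
Total weight = 3/80 + 1/24 = 19/240
P(W=1 | obs) = 3/80 / 19/240 = 9/19
P(W=2 | obs) = 1/24 / 19/240 = 10/19

P(W = 1 | obs) = 9/19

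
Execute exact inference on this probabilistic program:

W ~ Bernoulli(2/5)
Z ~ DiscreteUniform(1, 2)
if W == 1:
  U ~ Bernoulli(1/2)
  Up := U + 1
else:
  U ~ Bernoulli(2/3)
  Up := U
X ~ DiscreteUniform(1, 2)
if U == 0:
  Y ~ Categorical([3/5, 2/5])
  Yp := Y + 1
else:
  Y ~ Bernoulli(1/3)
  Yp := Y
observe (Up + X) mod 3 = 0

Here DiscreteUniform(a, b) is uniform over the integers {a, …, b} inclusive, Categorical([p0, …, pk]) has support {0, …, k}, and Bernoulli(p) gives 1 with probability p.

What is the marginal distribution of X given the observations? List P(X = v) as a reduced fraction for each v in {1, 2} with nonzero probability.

Enumerate traces; 12 have nonzero weight after conditioning:
  (W=0, Z=1, U=1, X=2, Y=0) weight 1/15
  (W=0, Z=1, U=1, X=2, Y=1) weight 1/30
  (W=0, Z=2, U=1, X=2, Y=0) weight 1/15
  (W=0, Z=2, U=1, X=2, Y=1) weight 1/30
  (W=1, Z=1, U=0, X=2, Y=0) weight 3/100
  (W=1, Z=1, U=0, X=2, Y=1) weight 1/50
  (W=1, Z=1, U=1, X=1, Y=0) weight 1/30
  (W=1, Z=1, U=1, X=1, Y=1) weight 1/60
  … 4 more
Group by X:
  weight(X=1) = 1/10
  weight(X=2) = 3/10
Total weight = 1/10 + 3/10 = 2/5
P(X=1 | obs) = 1/10 / 2/5 = 1/4
P(X=2 | obs) = 3/10 / 2/5 = 3/4

P(X=1) = 1/4, P(X=2) = 3/4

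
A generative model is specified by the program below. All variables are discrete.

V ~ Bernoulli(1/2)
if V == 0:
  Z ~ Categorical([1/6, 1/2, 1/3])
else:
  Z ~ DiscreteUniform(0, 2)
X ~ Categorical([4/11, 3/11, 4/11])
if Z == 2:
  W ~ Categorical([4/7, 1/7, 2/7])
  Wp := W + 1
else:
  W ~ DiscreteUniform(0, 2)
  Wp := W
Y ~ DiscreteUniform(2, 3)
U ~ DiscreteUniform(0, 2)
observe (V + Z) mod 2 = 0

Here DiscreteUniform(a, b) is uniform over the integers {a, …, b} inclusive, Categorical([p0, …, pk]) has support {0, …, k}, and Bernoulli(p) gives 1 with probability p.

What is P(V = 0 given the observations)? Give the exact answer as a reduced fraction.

Enumerate traces; 162 have nonzero weight after conditioning:
  (V=0, Z=0, X=0, W=0, Y=2, U=0) weight 1/594
  (V=0, Z=0, X=0, W=0, Y=2, U=1) weight 1/594
  (V=0, Z=0, X=0, W=0, Y=2, U=2) weight 1/594
  (V=0, Z=0, X=0, W=0, Y=3, U=0) weight 1/594
  (V=0, Z=0, X=0, W=0, Y=3, U=1) weight 1/594
  (V=0, Z=0, X=0, W=0, Y=3, U=2) weight 1/594
  (V=0, Z=0, X=0, W=1, Y=2, U=0) weight 1/594
  (V=0, Z=0, X=0, W=1, Y=2, U=1) weight 1/594
  (V=1, Z=1, X=0, W=0, Y=2, U=0) weight 1/297
  … 153 more
Group by V:
  weight(V=0) = 1/4
  weight(V=1) = 1/6
Total weight = 1/4 + 1/6 = 5/12
P(V=0 | obs) = 1/4 / 5/12 = 3/5
P(V=1 | obs) = 1/6 / 5/12 = 2/5

P(V = 0 | obs) = 3/5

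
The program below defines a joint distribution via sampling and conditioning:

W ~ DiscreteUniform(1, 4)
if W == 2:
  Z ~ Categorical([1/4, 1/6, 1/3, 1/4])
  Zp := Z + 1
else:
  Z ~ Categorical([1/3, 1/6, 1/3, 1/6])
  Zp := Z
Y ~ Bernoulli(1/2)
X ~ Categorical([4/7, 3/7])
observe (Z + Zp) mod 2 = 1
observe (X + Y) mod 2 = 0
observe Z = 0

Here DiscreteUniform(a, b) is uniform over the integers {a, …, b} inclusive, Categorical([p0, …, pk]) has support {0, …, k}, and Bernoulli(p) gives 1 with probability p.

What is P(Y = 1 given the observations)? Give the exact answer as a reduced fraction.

Enumerate traces; 2 have nonzero weight after conditioning:
  (W=2, Z=0, Y=0, X=0) weight 1/56
  (W=2, Z=0, Y=1, X=1) weight 3/224
Group by Y:
  weight(Y=0) = 1/56
  weight(Y=1) = 3/224
Total weight = 1/56 + 3/224 = 1/32
P(Y=0 | obs) = 1/56 / 1/32 = 4/7
P(Y=1 | obs) = 3/224 / 1/32 = 3/7

P(Y = 1 | obs) = 3/7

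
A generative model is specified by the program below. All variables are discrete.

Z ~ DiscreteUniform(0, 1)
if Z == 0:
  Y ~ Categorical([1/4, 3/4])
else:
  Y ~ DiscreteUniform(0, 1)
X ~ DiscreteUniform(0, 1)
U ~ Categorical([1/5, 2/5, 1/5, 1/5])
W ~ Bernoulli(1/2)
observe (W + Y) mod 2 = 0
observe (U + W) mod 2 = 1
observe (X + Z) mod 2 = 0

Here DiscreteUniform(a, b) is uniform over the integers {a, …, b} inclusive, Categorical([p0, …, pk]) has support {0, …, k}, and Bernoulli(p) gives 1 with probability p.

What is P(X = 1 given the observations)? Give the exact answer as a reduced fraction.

Enumerate traces; 8 have nonzero weight after conditioning:
  (Z=0, Y=0, X=0, U=1, W=0) weight 1/80
  (Z=0, Y=0, X=0, U=3, W=0) weight 1/160
  (Z=0, Y=1, X=0, U=0, W=1) weight 3/160
  (Z=0, Y=1, X=0, U=2, W=1) weight 3/160
  (Z=1, Y=0, X=1, U=1, W=0) weight 1/40
  (Z=1, Y=0, X=1, U=3, W=0) weight 1/80
  (Z=1, Y=1, X=1, U=0, W=1) weight 1/80
  (Z=1, Y=1, X=1, U=2, W=1) weight 1/80
Group by X:
  weight(X=0) = 9/160
  weight(X=1) = 1/16
Total weight = 9/160 + 1/16 = 19/160
P(X=0 | obs) = 9/160 / 19/160 = 9/19
P(X=1 | obs) = 1/16 / 19/160 = 10/19

P(X = 1 | obs) = 10/19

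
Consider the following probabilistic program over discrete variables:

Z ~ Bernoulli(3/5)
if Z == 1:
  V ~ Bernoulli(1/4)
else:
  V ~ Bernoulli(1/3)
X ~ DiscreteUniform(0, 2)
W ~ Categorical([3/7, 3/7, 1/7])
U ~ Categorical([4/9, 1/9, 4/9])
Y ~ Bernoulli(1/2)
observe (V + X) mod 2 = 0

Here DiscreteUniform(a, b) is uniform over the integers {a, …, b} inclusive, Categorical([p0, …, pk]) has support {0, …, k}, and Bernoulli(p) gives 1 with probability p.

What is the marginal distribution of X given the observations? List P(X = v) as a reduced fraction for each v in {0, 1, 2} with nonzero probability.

Enumerate traces; 108 have nonzero weight after conditioning:
  (Z=0, V=0, X=0, W=0, U=0, Y=0) weight 8/945
  (Z=0, V=0, X=0, W=0, U=0, Y=1) weight 8/945
  (Z=0, V=0, X=0, W=0, U=1, Y=0) weight 2/945
  (Z=0, V=0, X=0, W=0, U=1, Y=1) weight 2/945
  (Z=0, V=0, X=0, W=0, U=2, Y=0) weight 8/945
  (Z=0, V=0, X=0, W=0, U=2, Y=1) weight 8/945
  (Z=0, V=0, X=0, W=1, U=0, Y=0) weight 8/945
  (Z=0, V=0, X=0, W=1, U=0, Y=1) weight 8/945
  (Z=0, V=0, X=2, W=0, U=0, Y=0) weight 8/945
  (Z=0, V=1, X=1, W=0, U=0, Y=0) weight 4/945
  … 98 more
Group by X:
  weight(X=0) = 43/180
  weight(X=1) = 17/180
  weight(X=2) = 43/180
Total weight = 43/180 + 17/180 + 43/180 = 103/180
P(X=0 | obs) = 43/180 / 103/180 = 43/103
P(X=1 | obs) = 17/180 / 103/180 = 17/103
P(X=2 | obs) = 43/180 / 103/180 = 43/103

P(X=0) = 43/103, P(X=1) = 17/103, P(X=2) = 43/103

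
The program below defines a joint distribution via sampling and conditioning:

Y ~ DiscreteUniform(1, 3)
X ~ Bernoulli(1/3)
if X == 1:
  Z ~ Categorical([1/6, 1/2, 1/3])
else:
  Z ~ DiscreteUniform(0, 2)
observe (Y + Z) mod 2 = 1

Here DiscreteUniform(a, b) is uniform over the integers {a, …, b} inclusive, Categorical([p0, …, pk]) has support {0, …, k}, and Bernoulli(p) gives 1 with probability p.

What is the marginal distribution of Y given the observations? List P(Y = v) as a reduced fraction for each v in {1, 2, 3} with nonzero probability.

Enumerate traces; 10 have nonzero weight after conditioning:
  (Y=1, X=0, Z=0) weight 2/27
  (Y=1, X=0, Z=2) weight 2/27
  (Y=1, X=1, Z=0) weight 1/54
  (Y=1, X=1, Z=2) weight 1/27
  (Y=2, X=0, Z=1) weight 2/27
  (Y=2, X=1, Z=1) weight 1/18
  (Y=3, X=0, Z=0) weight 2/27
  (Y=3, X=0, Z=2) weight 2/27
  … 2 more
Group by Y:
  weight(Y=1) = 11/54
  weight(Y=2) = 7/54
  weight(Y=3) = 11/54
Total weight = 11/54 + 7/54 + 11/54 = 29/54
P(Y=1 | obs) = 11/54 / 29/54 = 11/29
P(Y=2 | obs) = 7/54 / 29/54 = 7/29
P(Y=3 | obs) = 11/54 / 29/54 = 11/29

P(Y=1) = 11/29, P(Y=2) = 7/29, P(Y=3) = 11/29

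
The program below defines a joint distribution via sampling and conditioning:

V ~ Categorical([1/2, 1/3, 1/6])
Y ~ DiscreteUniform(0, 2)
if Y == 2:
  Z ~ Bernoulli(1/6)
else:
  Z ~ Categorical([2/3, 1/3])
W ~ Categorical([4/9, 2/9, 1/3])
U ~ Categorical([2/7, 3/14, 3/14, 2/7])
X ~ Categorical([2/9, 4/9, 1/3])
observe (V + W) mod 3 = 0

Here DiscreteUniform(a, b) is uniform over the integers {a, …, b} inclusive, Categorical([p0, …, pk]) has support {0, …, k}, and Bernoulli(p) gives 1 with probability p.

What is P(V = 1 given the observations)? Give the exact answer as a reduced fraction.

P(V = 1 | obs) = 3/10

Enumerate traces; 216 have nonzero weight after conditioning:
  (V=0, Y=0, Z=0, W=0, U=0, X=0) weight 16/5103
  (V=0, Y=0, Z=0, W=0, U=0, X=1) weight 32/5103
  (V=0, Y=0, Z=0, W=0, U=0, X=2) weight 8/1701
  (V=0, Y=0, Z=0, W=0, U=1, X=0) weight 4/1701
  (V=0, Y=0, Z=0, W=0, U=1, X=1) weight 8/1701
  (V=0, Y=0, Z=0, W=0, U=1, X=2) weight 2/567
  (V=0, Y=0, Z=0, W=0, U=2, X=0) weight 4/1701
  (V=0, Y=0, Z=0, W=0, U=2, X=1) weight 8/1701
  (V=1, Y=0, Z=0, W=2, U=0, X=0) weight 8/5103
  (V=2, Y=0, Z=0, W=1, U=0, X=0) weight 8/15309
  … 206 more
Group by V:
  weight(V=0) = 2/9
  weight(V=1) = 1/9
  weight(V=2) = 1/27
Total weight = 2/9 + 1/9 + 1/27 = 10/27
P(V=0 | obs) = 2/9 / 10/27 = 3/5
P(V=1 | obs) = 1/9 / 10/27 = 3/10
P(V=2 | obs) = 1/27 / 10/27 = 1/10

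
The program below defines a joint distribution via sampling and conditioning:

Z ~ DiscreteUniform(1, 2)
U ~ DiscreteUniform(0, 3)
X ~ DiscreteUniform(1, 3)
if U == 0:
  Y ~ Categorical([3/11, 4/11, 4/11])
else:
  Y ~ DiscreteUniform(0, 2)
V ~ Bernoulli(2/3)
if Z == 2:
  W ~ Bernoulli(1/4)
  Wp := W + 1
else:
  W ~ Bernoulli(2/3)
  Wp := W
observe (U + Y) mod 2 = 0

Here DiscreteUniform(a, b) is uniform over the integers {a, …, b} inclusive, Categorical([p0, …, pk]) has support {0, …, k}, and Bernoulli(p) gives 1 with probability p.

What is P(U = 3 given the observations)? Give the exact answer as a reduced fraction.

P(U = 3 | obs) = 11/65

Enumerate traces; 144 have nonzero weight after conditioning:
  (Z=1, U=0, X=1, Y=0, V=0, W=0) weight 1/792
  (Z=1, U=0, X=1, Y=0, V=0, W=1) weight 1/396
  (Z=1, U=0, X=1, Y=0, V=1, W=0) weight 1/396
  (Z=1, U=0, X=1, Y=0, V=1, W=1) weight 1/198
  (Z=1, U=0, X=1, Y=2, V=0, W=0) weight 1/594
  (Z=1, U=0, X=1, Y=2, V=0, W=1) weight 1/297
  (Z=1, U=0, X=1, Y=2, V=1, W=0) weight 1/297
  (Z=1, U=0, X=1, Y=2, V=1, W=1) weight 2/297
  (Z=1, U=1, X=1, Y=1, V=0, W=0) weight 1/648
  (Z=1, U=2, X=1, Y=0, V=0, W=0) weight 1/648
  … 134 more
Group by U:
  weight(U=0) = 7/44
  weight(U=1) = 1/12
  weight(U=2) = 1/6
  weight(U=3) = 1/12
Total weight = 7/44 + 1/12 + 1/6 + 1/12 = 65/132
P(U=0 | obs) = 7/44 / 65/132 = 21/65
P(U=1 | obs) = 1/12 / 65/132 = 11/65
P(U=2 | obs) = 1/6 / 65/132 = 22/65
P(U=3 | obs) = 1/12 / 65/132 = 11/65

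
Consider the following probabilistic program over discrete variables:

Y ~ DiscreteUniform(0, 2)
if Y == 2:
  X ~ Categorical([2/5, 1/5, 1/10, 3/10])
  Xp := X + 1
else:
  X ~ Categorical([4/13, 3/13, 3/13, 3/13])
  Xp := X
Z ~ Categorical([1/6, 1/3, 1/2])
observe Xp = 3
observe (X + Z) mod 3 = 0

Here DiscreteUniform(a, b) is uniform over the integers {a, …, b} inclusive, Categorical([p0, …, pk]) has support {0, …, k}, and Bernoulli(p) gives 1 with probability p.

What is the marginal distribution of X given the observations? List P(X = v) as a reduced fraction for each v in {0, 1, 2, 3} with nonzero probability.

Enumerate traces; 3 have nonzero weight after conditioning:
  (Y=0, X=3, Z=0) weight 1/78
  (Y=1, X=3, Z=0) weight 1/78
  (Y=2, X=2, Z=1) weight 1/90
Group by X:
  weight(X=2) = 1/90
  weight(X=3) = 1/39
Total weight = 1/90 + 1/39 = 43/1170
P(X=2 | obs) = 1/90 / 43/1170 = 13/43
P(X=3 | obs) = 1/39 / 43/1170 = 30/43

P(X=2) = 13/43, P(X=3) = 30/43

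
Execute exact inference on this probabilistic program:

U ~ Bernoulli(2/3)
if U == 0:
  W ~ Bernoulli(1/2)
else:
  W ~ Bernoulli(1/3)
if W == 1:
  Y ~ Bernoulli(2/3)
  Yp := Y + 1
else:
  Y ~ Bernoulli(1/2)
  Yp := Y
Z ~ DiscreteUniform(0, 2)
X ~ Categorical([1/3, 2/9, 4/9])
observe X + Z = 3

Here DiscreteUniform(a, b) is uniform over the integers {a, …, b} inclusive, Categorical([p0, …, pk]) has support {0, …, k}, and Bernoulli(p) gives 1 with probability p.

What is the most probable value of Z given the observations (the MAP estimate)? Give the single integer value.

Enumerate traces; 16 have nonzero weight after conditioning:
  (U=0, W=0, Y=0, Z=1, X=2) weight 1/81
  (U=0, W=0, Y=0, Z=2, X=1) weight 1/162
  (U=0, W=0, Y=1, Z=1, X=2) weight 1/81
  (U=0, W=0, Y=1, Z=2, X=1) weight 1/162
  (U=0, W=1, Y=0, Z=1, X=2) weight 2/243
  (U=0, W=1, Y=0, Z=2, X=1) weight 1/243
  (U=0, W=1, Y=1, Z=1, X=2) weight 4/243
  (U=0, W=1, Y=1, Z=2, X=1) weight 2/243
  … 8 more
Group by Z:
  weight(Z=1) = 4/27
  weight(Z=2) = 2/27
Total weight = 4/27 + 2/27 = 2/9
P(Z=1 | obs) = 4/27 / 2/9 = 2/3
P(Z=2 | obs) = 2/27 / 2/9 = 1/3
argmax = 1

argmax_v P(Z = v | obs) = 1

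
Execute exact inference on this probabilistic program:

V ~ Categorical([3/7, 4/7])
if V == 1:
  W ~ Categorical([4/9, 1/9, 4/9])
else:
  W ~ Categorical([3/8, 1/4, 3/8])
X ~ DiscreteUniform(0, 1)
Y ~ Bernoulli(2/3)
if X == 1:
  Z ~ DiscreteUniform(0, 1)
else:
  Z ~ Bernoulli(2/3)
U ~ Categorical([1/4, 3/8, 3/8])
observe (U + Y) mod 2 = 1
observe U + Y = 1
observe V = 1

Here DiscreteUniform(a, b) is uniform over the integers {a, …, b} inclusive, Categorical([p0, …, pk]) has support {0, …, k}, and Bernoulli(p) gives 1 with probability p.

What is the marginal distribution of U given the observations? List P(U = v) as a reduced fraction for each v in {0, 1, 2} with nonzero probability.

P(U=0) = 4/7, P(U=1) = 3/7

Enumerate traces; 24 have nonzero weight after conditioning:
  (V=1, W=0, X=0, Y=0, Z=0, U=1) weight 1/189
  (V=1, W=0, X=0, Y=0, Z=1, U=1) weight 2/189
  (V=1, W=0, X=0, Y=1, Z=0, U=0) weight 4/567
  (V=1, W=0, X=0, Y=1, Z=1, U=0) weight 8/567
  (V=1, W=0, X=1, Y=0, Z=0, U=1) weight 1/126
  (V=1, W=0, X=1, Y=0, Z=1, U=1) weight 1/126
  (V=1, W=0, X=1, Y=1, Z=0, U=0) weight 2/189
  (V=1, W=0, X=1, Y=1, Z=1, U=0) weight 2/189
  … 16 more
Group by U:
  weight(U=0) = 2/21
  weight(U=1) = 1/14
Total weight = 2/21 + 1/14 = 1/6
P(U=0 | obs) = 2/21 / 1/6 = 4/7
P(U=1 | obs) = 1/14 / 1/6 = 3/7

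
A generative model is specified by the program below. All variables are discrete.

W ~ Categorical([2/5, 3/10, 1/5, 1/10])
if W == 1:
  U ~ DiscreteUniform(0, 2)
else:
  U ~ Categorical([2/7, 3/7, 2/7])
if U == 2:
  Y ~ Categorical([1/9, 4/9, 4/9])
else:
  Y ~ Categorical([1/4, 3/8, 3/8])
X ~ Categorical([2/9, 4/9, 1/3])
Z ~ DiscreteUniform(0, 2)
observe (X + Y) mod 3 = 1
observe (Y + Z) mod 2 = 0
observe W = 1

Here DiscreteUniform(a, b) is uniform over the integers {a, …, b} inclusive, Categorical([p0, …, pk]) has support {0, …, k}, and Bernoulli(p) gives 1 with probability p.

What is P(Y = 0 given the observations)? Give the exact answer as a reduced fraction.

P(Y = 0 | obs) = 22/65

Enumerate traces; 15 have nonzero weight after conditioning:
  (W=1, U=0, Y=0, X=1, Z=0) weight 1/270
  (W=1, U=0, Y=0, X=1, Z=2) weight 1/270
  (W=1, U=0, Y=1, X=0, Z=1) weight 1/360
  (W=1, U=0, Y=2, X=2, Z=0) weight 1/240
  (W=1, U=0, Y=2, X=2, Z=2) weight 1/240
  (W=1, U=1, Y=0, X=1, Z=0) weight 1/270
  (W=1, U=1, Y=0, X=1, Z=2) weight 1/270
  (W=1, U=1, Y=1, X=0, Z=1) weight 1/360
  … 7 more
Group by Y:
  weight(Y=0) = 22/1215
  weight(Y=1) = 43/4860
  weight(Y=2) = 43/1620
Total weight = 22/1215 + 43/4860 + 43/1620 = 13/243
P(Y=0 | obs) = 22/1215 / 13/243 = 22/65
P(Y=1 | obs) = 43/4860 / 13/243 = 43/260
P(Y=2 | obs) = 43/1620 / 13/243 = 129/260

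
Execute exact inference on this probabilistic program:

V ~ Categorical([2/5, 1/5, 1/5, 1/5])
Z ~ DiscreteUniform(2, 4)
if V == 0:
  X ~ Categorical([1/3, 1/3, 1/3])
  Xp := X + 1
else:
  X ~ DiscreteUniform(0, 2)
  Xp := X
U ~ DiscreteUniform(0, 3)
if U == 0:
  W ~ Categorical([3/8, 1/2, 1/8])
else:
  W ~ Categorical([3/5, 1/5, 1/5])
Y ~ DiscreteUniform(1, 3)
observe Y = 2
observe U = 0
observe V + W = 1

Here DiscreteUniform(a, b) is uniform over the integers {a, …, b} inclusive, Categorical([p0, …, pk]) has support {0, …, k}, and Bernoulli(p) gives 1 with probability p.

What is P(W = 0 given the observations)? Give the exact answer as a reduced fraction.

Enumerate traces; 18 have nonzero weight after conditioning:
  (V=0, Z=2, X=0, U=0, W=1, Y=2) weight 1/540
  (V=0, Z=2, X=1, U=0, W=1, Y=2) weight 1/540
  (V=0, Z=2, X=2, U=0, W=1, Y=2) weight 1/540
  (V=0, Z=3, X=0, U=0, W=1, Y=2) weight 1/540
  (V=0, Z=3, X=1, U=0, W=1, Y=2) weight 1/540
  (V=0, Z=3, X=2, U=0, W=1, Y=2) weight 1/540
  (V=0, Z=4, X=0, U=0, W=1, Y=2) weight 1/540
  (V=0, Z=4, X=1, U=0, W=1, Y=2) weight 1/540
  (V=1, Z=2, X=0, U=0, W=0, Y=2) weight 1/1440
  … 9 more
Group by W:
  weight(W=0) = 1/160
  weight(W=1) = 1/60
Total weight = 1/160 + 1/60 = 11/480
P(W=0 | obs) = 1/160 / 11/480 = 3/11
P(W=1 | obs) = 1/60 / 11/480 = 8/11

P(W = 0 | obs) = 3/11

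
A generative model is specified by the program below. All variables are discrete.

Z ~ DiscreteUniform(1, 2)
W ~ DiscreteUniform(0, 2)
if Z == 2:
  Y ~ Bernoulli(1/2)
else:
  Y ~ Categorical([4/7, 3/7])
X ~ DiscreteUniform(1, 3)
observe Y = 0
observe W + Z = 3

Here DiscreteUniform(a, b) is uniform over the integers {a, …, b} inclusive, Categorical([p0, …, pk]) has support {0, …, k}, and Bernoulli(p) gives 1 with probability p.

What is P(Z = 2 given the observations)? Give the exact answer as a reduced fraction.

P(Z = 2 | obs) = 7/15

Enumerate traces; 6 have nonzero weight after conditioning:
  (Z=1, W=2, Y=0, X=1) weight 2/63
  (Z=1, W=2, Y=0, X=2) weight 2/63
  (Z=1, W=2, Y=0, X=3) weight 2/63
  (Z=2, W=1, Y=0, X=1) weight 1/36
  (Z=2, W=1, Y=0, X=2) weight 1/36
  (Z=2, W=1, Y=0, X=3) weight 1/36
Group by Z:
  weight(Z=1) = 2/21
  weight(Z=2) = 1/12
Total weight = 2/21 + 1/12 = 5/28
P(Z=1 | obs) = 2/21 / 5/28 = 8/15
P(Z=2 | obs) = 1/12 / 5/28 = 7/15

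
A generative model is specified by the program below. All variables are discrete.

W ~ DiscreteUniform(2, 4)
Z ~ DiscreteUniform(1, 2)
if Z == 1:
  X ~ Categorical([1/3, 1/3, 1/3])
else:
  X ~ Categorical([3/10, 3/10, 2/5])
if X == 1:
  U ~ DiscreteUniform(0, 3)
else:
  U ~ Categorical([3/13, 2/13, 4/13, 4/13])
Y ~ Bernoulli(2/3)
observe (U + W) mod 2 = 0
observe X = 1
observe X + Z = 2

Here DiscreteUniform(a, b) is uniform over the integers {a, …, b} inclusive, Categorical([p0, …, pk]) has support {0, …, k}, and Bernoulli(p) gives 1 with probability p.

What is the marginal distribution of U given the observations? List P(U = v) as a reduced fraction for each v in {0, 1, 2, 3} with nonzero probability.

P(U=0) = 1/3, P(U=1) = 1/6, P(U=2) = 1/3, P(U=3) = 1/6

Enumerate traces; 12 have nonzero weight after conditioning:
  (W=2, Z=1, X=1, U=0, Y=0) weight 1/216
  (W=2, Z=1, X=1, U=0, Y=1) weight 1/108
  (W=2, Z=1, X=1, U=2, Y=0) weight 1/216
  (W=2, Z=1, X=1, U=2, Y=1) weight 1/108
  (W=3, Z=1, X=1, U=1, Y=0) weight 1/216
  (W=3, Z=1, X=1, U=1, Y=1) weight 1/108
  (W=3, Z=1, X=1, U=3, Y=0) weight 1/216
  (W=3, Z=1, X=1, U=3, Y=1) weight 1/108
  … 4 more
Group by U:
  weight(U=0) = 1/36
  weight(U=1) = 1/72
  weight(U=2) = 1/36
  weight(U=3) = 1/72
Total weight = 1/36 + 1/72 + 1/36 + 1/72 = 1/12
P(U=0 | obs) = 1/36 / 1/12 = 1/3
P(U=1 | obs) = 1/72 / 1/12 = 1/6
P(U=2 | obs) = 1/36 / 1/12 = 1/3
P(U=3 | obs) = 1/72 / 1/12 = 1/6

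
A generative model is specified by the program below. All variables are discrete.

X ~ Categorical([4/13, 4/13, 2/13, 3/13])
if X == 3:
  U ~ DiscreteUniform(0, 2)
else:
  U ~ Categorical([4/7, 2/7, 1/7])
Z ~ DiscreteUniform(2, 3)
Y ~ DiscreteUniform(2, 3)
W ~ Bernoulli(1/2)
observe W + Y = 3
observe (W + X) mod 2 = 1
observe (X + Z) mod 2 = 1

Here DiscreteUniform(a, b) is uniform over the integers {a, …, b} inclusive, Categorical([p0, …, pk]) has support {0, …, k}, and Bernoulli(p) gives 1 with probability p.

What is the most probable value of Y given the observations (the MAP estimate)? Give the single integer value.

argmax_v P(Y = v | obs) = 3

Enumerate traces; 12 have nonzero weight after conditioning:
  (X=0, U=0, Z=3, Y=2, W=1) weight 2/91
  (X=0, U=1, Z=3, Y=2, W=1) weight 1/91
  (X=0, U=2, Z=3, Y=2, W=1) weight 1/182
  (X=1, U=0, Z=2, Y=3, W=0) weight 2/91
  (X=1, U=1, Z=2, Y=3, W=0) weight 1/91
  (X=1, U=2, Z=2, Y=3, W=0) weight 1/182
  (X=2, U=0, Z=3, Y=2, W=1) weight 1/91
  (X=2, U=1, Z=3, Y=2, W=1) weight 1/182
  … 4 more
Group by Y:
  weight(Y=2) = 3/52
  weight(Y=3) = 7/104
Total weight = 3/52 + 7/104 = 1/8
P(Y=2 | obs) = 3/52 / 1/8 = 6/13
P(Y=3 | obs) = 7/104 / 1/8 = 7/13
argmax = 3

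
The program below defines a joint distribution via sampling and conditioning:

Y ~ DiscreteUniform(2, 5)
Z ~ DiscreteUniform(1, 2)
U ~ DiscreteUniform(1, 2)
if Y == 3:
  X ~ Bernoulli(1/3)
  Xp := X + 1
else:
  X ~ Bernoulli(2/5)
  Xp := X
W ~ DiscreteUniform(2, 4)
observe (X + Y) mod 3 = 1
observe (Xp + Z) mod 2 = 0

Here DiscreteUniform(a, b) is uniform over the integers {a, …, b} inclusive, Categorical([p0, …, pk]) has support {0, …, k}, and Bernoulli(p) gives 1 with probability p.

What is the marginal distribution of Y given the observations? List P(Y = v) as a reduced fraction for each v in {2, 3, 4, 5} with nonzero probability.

P(Y=3) = 5/14, P(Y=4) = 9/14

Enumerate traces; 12 have nonzero weight after conditioning:
  (Y=3, Z=2, U=1, X=1, W=2) weight 1/144
  (Y=3, Z=2, U=1, X=1, W=3) weight 1/144
  (Y=3, Z=2, U=1, X=1, W=4) weight 1/144
  (Y=3, Z=2, U=2, X=1, W=2) weight 1/144
  (Y=3, Z=2, U=2, X=1, W=3) weight 1/144
  (Y=3, Z=2, U=2, X=1, W=4) weight 1/144
  (Y=4, Z=2, U=1, X=0, W=2) weight 1/80
  (Y=4, Z=2, U=1, X=0, W=3) weight 1/80
  … 4 more
Group by Y:
  weight(Y=3) = 1/24
  weight(Y=4) = 3/40
Total weight = 1/24 + 3/40 = 7/60
P(Y=3 | obs) = 1/24 / 7/60 = 5/14
P(Y=4 | obs) = 3/40 / 7/60 = 9/14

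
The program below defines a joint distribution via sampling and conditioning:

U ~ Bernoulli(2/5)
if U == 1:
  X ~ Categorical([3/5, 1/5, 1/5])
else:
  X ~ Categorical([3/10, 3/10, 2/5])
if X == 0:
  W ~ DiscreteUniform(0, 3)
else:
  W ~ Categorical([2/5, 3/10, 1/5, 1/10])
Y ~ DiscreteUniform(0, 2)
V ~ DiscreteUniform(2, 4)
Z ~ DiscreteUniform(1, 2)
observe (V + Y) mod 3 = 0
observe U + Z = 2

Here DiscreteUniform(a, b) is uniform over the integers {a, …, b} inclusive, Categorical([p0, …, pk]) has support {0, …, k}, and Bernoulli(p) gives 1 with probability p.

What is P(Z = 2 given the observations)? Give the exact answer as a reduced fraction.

Enumerate traces; 72 have nonzero weight after conditioning:
  (U=0, X=0, W=0, Y=0, V=3, Z=2) weight 1/400
  (U=0, X=0, W=0, Y=1, V=2, Z=2) weight 1/400
  (U=0, X=0, W=0, Y=2, V=4, Z=2) weight 1/400
  (U=0, X=0, W=1, Y=0, V=3, Z=2) weight 1/400
  (U=0, X=0, W=1, Y=1, V=2, Z=2) weight 1/400
  (U=0, X=0, W=1, Y=2, V=4, Z=2) weight 1/400
  (U=0, X=0, W=2, Y=0, V=3, Z=2) weight 1/400
  (U=0, X=0, W=2, Y=1, V=2, Z=2) weight 1/400
  (U=1, X=0, W=0, Y=0, V=3, Z=1) weight 1/300
  … 63 more
Group by Z:
  weight(Z=1) = 1/15
  weight(Z=2) = 1/10
Total weight = 1/15 + 1/10 = 1/6
P(Z=1 | obs) = 1/15 / 1/6 = 2/5
P(Z=2 | obs) = 1/10 / 1/6 = 3/5

P(Z = 2 | obs) = 3/5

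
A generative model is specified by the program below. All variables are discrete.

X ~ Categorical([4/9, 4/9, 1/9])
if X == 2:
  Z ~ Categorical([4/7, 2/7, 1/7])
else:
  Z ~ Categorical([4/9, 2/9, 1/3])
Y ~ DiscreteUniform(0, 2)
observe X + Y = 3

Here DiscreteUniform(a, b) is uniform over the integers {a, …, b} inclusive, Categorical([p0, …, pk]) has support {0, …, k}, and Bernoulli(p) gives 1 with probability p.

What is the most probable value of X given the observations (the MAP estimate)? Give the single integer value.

argmax_v P(X = v | obs) = 1

Enumerate traces; 6 have nonzero weight after conditioning:
  (X=1, Z=0, Y=2) weight 16/243
  (X=1, Z=1, Y=2) weight 8/243
  (X=1, Z=2, Y=2) weight 4/81
  (X=2, Z=0, Y=1) weight 4/189
  (X=2, Z=1, Y=1) weight 2/189
  (X=2, Z=2, Y=1) weight 1/189
Group by X:
  weight(X=1) = 4/27
  weight(X=2) = 1/27
Total weight = 4/27 + 1/27 = 5/27
P(X=1 | obs) = 4/27 / 5/27 = 4/5
P(X=2 | obs) = 1/27 / 5/27 = 1/5
argmax = 1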